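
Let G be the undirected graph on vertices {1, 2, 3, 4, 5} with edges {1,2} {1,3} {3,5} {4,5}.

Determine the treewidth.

1

A width-1 tree decomposition is:
Bags: B1 = {4, 5}  B2 = {3, 5}  B3 = {1, 3}  B4 = {1, 2}
Tree: B1–B2, B2–B3, B3–B4
Every bag has size at most 2, so the width is 2 − 1 = 1 and tw(G) ≤ 1. Any graph with an edge has treewidth ≥ 1, and G has the edge 4–5. The upper and lower bounds meet at 1, so that is the treewidth.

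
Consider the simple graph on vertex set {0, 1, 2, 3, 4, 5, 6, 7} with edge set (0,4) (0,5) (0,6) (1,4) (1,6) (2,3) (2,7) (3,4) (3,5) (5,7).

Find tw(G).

2

A width-2 tree decomposition is:
Bags: B1 = {0, 1, 6}  B2 = {0, 1, 4}  B3 = {0, 4, 5}  B4 = {3, 4, 5}  B5 = {3, 5, 7}  B6 = {2, 3, 7}
Tree: B1–B2, B2–B3, B3–B4, B4–B5, B5–B6
Every bag has size at most 3, so the width is 3 − 1 = 2 and tw(G) ≤ 2. Since 6–1–4–0–6 is a cycle in G, G is not acyclic. Forests are exactly the graphs of treewidth ≤ 1, so tw(G) ≥ 2. Therefore the treewidth is 2.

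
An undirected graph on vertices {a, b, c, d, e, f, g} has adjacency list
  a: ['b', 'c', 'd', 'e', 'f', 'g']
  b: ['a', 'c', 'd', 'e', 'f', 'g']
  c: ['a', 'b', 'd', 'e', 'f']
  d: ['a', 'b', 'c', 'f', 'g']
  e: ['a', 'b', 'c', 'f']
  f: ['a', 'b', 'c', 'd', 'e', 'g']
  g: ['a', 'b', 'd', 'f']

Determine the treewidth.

A width-4 tree decomposition is:
Bags: B1 = {a, b, c, e, f}  B2 = {a, b, c, d, f}  B3 = {a, b, d, f, g}
Tree: B1–B2, B2–B3
Every bag has size at most 5, so the width is 5 − 1 = 4 and tw(G) ≤ 4. Conversely, {a, b, d, f, g} is a clique of size 5, and the vertices of any clique must share a bag in every tree decomposition; so some bag has ≥ 5 vertices and tw(G) ≥ 4. The upper and lower bounds meet at 4, so that is the treewidth.

4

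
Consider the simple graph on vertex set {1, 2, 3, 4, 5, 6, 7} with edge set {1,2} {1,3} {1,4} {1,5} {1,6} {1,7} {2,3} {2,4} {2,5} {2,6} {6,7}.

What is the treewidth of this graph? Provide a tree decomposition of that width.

Each bag holds 3 vertices, so the decomposition has width 2, which upper-bounds the treewidth. For the lower bound, the 3 vertices {1, 2, 3} are pairwise adjacent, and any tree decomposition puts a clique entirely inside one bag — forcing width ≥ 2. The upper and lower bounds meet at 2, so that is the treewidth.

Treewidth 2.
One such decomposition:
Bags: B1 = {1, 2, 3}  B2 = {1, 2, 5}  B3 = {1, 2, 6}  B4 = {1, 2, 4}  B5 = {1, 6, 7}
Tree: B1–B2, B1–B3, B1–B4, B3–B5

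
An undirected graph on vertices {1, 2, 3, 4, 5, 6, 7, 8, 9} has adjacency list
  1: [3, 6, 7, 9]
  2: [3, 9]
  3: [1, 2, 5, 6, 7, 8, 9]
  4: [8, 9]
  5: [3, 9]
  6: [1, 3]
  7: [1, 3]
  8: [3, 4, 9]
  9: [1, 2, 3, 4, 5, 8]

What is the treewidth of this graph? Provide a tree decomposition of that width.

Treewidth 2.
Bags: B1 = {1, 3, 7}  B2 = {1, 3, 9}  B3 = {3, 8, 9}  B4 = {2, 3, 9}  B5 = {3, 5, 9}  B6 = {4, 8, 9}  B7 = {1, 3, 6}
Tree: B1–B2, B2–B3, B2–B4, B3–B5, B3–B6, B2–B7

Each bag holds 3 vertices, so the decomposition has width 2, which upper-bounds the treewidth. For the lower bound, the 3 vertices {3, 8, 9} are pairwise adjacent, and any tree decomposition puts a clique entirely inside one bag — forcing width ≥ 2. The upper and lower bounds meet at 2, so that is the treewidth.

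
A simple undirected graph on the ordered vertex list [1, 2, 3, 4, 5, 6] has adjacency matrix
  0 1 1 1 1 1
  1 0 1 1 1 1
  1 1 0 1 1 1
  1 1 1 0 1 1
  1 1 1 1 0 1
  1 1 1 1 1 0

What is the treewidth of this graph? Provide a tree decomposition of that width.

Treewidth 5.
One optimal decomposition is:
Bags: B1 = {1, 2, 3, 4, 5, 6}
Tree: (single bag)

A single bag containing all 6 vertices is trivially a valid decomposition of width 5. On the other hand G contains the 6-clique {1, 2, 3, 4, 5, 6}. A clique must lie in a single bag of any decomposition, so no decomposition can have width below 5. Hence tw(G) = 5 exactly.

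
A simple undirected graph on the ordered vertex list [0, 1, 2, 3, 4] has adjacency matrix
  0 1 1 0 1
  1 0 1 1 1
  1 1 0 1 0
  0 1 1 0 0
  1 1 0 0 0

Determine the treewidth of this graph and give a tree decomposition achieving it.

Each bag holds 3 vertices, so the decomposition has width 2, which upper-bounds the treewidth. For the lower bound, the 3 vertices {0, 1, 2} are pairwise adjacent, and any tree decomposition puts a clique entirely inside one bag — forcing width ≥ 2. Therefore the treewidth is 2.

Treewidth 2.
One such decomposition:
Bags: B1 = {0, 1, 2}  B2 = {0, 1, 4}  B3 = {1, 2, 3}
Tree: B1–B2, B1–B3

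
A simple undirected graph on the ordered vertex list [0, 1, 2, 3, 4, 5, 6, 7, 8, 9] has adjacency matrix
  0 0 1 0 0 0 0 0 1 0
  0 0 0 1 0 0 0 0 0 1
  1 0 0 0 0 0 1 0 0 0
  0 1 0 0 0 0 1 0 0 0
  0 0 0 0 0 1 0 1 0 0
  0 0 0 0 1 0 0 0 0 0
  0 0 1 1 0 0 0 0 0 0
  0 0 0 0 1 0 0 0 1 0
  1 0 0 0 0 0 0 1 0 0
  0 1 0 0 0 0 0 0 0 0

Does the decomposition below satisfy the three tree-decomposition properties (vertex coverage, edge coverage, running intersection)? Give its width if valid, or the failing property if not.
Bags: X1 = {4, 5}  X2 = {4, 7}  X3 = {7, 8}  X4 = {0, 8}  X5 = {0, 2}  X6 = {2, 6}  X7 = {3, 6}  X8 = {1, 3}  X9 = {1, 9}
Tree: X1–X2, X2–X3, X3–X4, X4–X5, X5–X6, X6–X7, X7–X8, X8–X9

Every vertex of G appears in some bag (union = {0, 1, 2, 3, 4, 5, 6, 7, 8, 9}); every edge is covered by a bag; and for each vertex v the set of bags containing v is connected in the bag tree. The decomposition is therefore valid. The largest bag has 2 vertices, so the width is 1.

Yes; width 1.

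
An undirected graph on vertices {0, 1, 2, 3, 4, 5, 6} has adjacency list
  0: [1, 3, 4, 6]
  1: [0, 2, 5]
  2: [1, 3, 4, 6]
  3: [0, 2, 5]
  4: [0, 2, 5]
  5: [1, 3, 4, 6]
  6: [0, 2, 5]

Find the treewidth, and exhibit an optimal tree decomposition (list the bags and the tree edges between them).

Each bag holds 4 vertices, so the decomposition has width 3, which upper-bounds the treewidth. For the lower bound: the 4 vertex sets {0,6}, {2,4}, {5}, {1} are disjoint, each induces a connected subgraph, and every pair is joined by at least one edge of G. Contracting each set to a single vertex therefore yields K_{4} as a minor, and since treewidth is minor-monotone, tw(G) ≥ tw(K_{4}) = 3. Therefore the treewidth is 3.

Treewidth 3.
One optimal decomposition is:
Bags: B1 = {0, 2, 5, 6}  B2 = {0, 2, 4, 5}  B3 = {0, 1, 2, 5}  B4 = {0, 2, 3, 5}
Tree: B1–B2, B2–B3, B3–B4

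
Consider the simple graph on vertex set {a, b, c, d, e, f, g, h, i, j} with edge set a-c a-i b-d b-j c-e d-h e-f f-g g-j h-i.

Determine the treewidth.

2

A width-2 tree decomposition is:
Bags: B1 = {a, c, e}  B2 = {a, e, i}  B3 = {e, h, i}  B4 = {d, e, h}  B5 = {b, d, e}  B6 = {b, e, j}  B7 = {e, g, j}  B8 = {e, f, g}
Tree: B1–B2, B2–B3, B3–B4, B4–B5, B5–B6, B6–B7, B7–B8
Every bag has size at most 3, so the width is 3 − 1 = 2 and tw(G) ≤ 2. For the lower bound, G contains the cycle e–c–a–i–h–d–b–j–g–f–e, so G is not a forest; only forests have treewidth ≤ 1, hence tw(G) ≥ 2. Therefore the treewidth is 2.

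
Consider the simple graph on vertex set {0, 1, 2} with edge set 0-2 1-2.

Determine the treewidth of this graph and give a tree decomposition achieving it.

The largest bag has 2 vertices, giving width 1; this decomposition certifies tw(G) ≤ 1. Since G has at least one edge (e.g. 2–0), it is not an edgeless graph, so tw(G) ≥ 1. Hence tw(G) = 1 exactly.

Treewidth 1.
One optimal decomposition is:
Bags: B1 = {0, 2}  B2 = {1, 2}
Tree: B1–B2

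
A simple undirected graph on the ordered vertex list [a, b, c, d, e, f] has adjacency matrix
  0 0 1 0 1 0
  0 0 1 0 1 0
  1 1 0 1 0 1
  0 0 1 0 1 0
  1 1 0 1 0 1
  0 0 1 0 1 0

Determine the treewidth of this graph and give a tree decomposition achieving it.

The largest bag has 3 vertices, giving width 2; this decomposition certifies tw(G) ≤ 2. For the lower bound, G contains the cycle c–b–e–f–c, so G is not a forest; only forests have treewidth ≤ 1, hence tw(G) ≥ 2. Therefore the treewidth is 2.

Treewidth 2.
Bags: B1 = {b, c, e}  B2 = {c, e, f}  B3 = {c, d, e}  B4 = {a, c, e}
Tree: B1–B2, B2–B3, B3–B4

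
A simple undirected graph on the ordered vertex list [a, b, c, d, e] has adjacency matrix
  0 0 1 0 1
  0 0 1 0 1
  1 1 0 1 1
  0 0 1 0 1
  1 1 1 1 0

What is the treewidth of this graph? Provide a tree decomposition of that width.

Treewidth 2.
One optimal decomposition is:
Bags: B1 = {c, d, e}  B2 = {a, c, e}  B3 = {b, c, e}
Tree: B1–B2, B1–B3

The largest bag has 3 vertices, giving width 2; this decomposition certifies tw(G) ≤ 2. On the other hand G contains the 3-clique {c, d, e}. A clique must lie in a single bag of any decomposition, so no decomposition can have width below 2. Combining the bounds, tw(G) = 2.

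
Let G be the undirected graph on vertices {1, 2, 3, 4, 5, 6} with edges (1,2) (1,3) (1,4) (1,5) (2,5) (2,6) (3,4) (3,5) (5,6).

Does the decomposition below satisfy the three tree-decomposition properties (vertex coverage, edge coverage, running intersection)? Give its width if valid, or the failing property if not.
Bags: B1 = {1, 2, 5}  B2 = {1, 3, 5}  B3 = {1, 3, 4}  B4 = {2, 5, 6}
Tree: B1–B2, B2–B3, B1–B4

Checking the three conditions: (i) the bags cover all of {1, 2, 3, 4, 5, 6}; (ii) for each edge, some bag contains both endpoints; (iii) the bags containing any fixed vertex form a subtree. All hold, so the decomposition is valid with width 3 − 1 = 2.

Yes; width 2.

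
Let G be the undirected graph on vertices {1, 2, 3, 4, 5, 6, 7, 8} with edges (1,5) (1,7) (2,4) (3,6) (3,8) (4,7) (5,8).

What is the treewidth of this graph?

1

A width-1 tree decomposition is:
Bags: B1 = {2, 4}  B2 = {4, 7}  B3 = {1, 7}  B4 = {1, 5}  B5 = {5, 8}  B6 = {3, 8}  B7 = {3, 6}
Tree: B1–B2, B2–B3, B3–B4, B4–B5, B5–B6, B6–B7
The largest bag has 2 vertices, giving width 1; this decomposition certifies tw(G) ≤ 1. Any graph with an edge has treewidth ≥ 1, and G has the edge 2–4. Hence tw(G) = 1 exactly.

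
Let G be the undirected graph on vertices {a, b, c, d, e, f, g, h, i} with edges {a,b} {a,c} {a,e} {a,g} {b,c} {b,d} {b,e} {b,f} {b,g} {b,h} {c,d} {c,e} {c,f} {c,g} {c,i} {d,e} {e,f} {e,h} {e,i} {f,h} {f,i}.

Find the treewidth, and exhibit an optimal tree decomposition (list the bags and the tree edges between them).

The largest bag has 4 vertices, giving width 3; this decomposition certifies tw(G) ≤ 3. For the lower bound, the 4 vertices {b, e, f, h} are pairwise adjacent, and any tree decomposition puts a clique entirely inside one bag — forcing width ≥ 3. Combining the bounds, tw(G) = 3.

Treewidth 3.
One such decomposition:
Bags: B1 = {b, c, e, f}  B2 = {c, e, f, i}  B3 = {b, c, d, e}  B4 = {a, b, c, e}  B5 = {b, e, f, h}  B6 = {a, b, c, g}
Tree: B1–B2, B1–B3, B3–B4, B1–B5, B4–B6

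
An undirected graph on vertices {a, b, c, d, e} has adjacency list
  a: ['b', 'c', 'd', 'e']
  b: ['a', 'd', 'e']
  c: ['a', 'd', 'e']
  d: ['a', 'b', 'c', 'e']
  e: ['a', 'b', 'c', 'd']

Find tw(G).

A width-3 tree decomposition is:
Bags: B1 = {a, c, d, e}  B2 = {a, b, d, e}
Tree: B1–B2
The largest bag has 4 vertices, giving width 3; this decomposition certifies tw(G) ≤ 3. For the lower bound, the 4 vertices {a, c, d, e} are pairwise adjacent, and any tree decomposition puts a clique entirely inside one bag — forcing width ≥ 3. The upper and lower bounds meet at 3, so that is the treewidth.

3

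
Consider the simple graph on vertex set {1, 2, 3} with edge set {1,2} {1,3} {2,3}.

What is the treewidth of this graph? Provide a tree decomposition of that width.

Treewidth 2.
Bags: B1 = {1, 2, 3}
Tree: (single bag)

A single bag containing all 3 vertices is trivially a valid decomposition of width 2. For the lower bound, the 3 vertices {1, 2, 3} are pairwise adjacent, and any tree decomposition puts a clique entirely inside one bag — forcing width ≥ 2. The upper and lower bounds meet at 2, so that is the treewidth.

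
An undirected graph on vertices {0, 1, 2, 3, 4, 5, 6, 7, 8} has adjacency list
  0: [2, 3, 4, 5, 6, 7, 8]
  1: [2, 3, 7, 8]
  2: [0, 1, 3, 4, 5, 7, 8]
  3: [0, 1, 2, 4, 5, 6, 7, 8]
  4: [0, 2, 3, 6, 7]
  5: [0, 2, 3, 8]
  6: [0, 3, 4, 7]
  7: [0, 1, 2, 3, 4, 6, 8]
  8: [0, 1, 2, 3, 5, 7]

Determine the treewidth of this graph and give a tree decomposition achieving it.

Treewidth 4.
Bags: B1 = {0, 2, 3, 5, 8}  B2 = {0, 2, 3, 7, 8}  B3 = {0, 2, 3, 4, 7}  B4 = {0, 3, 4, 6, 7}  B5 = {1, 2, 3, 7, 8}
Tree: B1–B2, B2–B3, B3–B4, B2–B5

Every bag has size at most 5, so the width is 5 − 1 = 4 and tw(G) ≤ 4. Conversely, {0, 2, 3, 5, 8} is a clique of size 5, and the vertices of any clique must share a bag in every tree decomposition; so some bag has ≥ 5 vertices and tw(G) ≥ 4. The upper and lower bounds meet at 4, so that is the treewidth.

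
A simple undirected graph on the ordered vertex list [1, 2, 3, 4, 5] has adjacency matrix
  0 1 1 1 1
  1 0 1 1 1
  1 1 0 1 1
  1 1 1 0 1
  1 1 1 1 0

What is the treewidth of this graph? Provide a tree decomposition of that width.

Treewidth 4.
Bags: B1 = {1, 2, 3, 4, 5}
Tree: (single bag)

With just one bag of size 5, the width is 5 − 1 = 4, so tw(G) ≤ 4. For the lower bound, the 5 vertices {1, 2, 3, 4, 5} are pairwise adjacent, and any tree decomposition puts a clique entirely inside one bag — forcing width ≥ 4. Hence tw(G) = 4 exactly.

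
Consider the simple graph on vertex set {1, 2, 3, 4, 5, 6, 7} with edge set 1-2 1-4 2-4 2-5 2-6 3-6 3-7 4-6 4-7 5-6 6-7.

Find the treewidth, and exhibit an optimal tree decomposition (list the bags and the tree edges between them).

Treewidth 2.
Bags: B1 = {1, 2, 4}  B2 = {2, 4, 6}  B3 = {4, 6, 7}  B4 = {2, 5, 6}  B5 = {3, 6, 7}
Tree: B1–B2, B2–B3, B2–B4, B3–B5

Each bag holds 3 vertices, so the decomposition has width 2, which upper-bounds the treewidth. Conversely, {1, 2, 4} is a clique of size 3, and the vertices of any clique must share a bag in every tree decomposition; so some bag has ≥ 3 vertices and tw(G) ≥ 2. Hence tw(G) = 2 exactly.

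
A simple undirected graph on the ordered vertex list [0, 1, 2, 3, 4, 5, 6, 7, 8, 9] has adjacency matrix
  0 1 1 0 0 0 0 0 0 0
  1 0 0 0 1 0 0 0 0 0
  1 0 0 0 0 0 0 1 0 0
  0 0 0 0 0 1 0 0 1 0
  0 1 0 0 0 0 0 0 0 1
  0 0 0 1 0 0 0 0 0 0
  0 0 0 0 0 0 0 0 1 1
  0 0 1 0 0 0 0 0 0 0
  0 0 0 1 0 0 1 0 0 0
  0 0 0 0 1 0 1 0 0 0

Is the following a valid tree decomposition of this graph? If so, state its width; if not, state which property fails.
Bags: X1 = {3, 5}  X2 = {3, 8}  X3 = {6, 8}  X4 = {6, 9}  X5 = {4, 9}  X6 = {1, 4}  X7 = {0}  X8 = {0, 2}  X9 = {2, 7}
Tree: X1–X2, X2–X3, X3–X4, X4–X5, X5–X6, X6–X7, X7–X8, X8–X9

No — edge (1,0) lies in no bag.

A tree decomposition must satisfy three properties: every vertex lies in some bag; for every edge, both endpoints lie together in some bag; and for every vertex, the bags containing it form a connected subtree. Here edge (1,0) lies in no bag, so the decomposition is invalid.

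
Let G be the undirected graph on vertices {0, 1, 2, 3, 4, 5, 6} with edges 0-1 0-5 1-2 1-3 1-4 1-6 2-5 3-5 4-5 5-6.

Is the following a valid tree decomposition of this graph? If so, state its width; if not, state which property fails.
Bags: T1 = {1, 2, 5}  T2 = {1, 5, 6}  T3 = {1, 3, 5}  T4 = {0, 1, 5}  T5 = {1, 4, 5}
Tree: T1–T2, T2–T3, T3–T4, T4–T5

Yes; width 2.

Vertex coverage: the bags together contain {0, 1, 2, 3, 4, 5, 6}, the full vertex set. Edge coverage: each edge of G has both endpoints in at least one bag. Running intersection: for every vertex, the bags containing it form a connected subtree. All three properties hold, so this is a valid tree decomposition of width max|bag| − 1 = 2, and hence tw(G) ≤ 2.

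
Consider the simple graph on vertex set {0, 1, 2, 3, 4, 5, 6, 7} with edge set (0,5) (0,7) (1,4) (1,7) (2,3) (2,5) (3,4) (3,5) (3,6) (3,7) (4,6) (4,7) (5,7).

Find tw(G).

A width-2 tree decomposition is:
Bags: B1 = {2, 3, 5}  B2 = {3, 5, 7}  B3 = {3, 4, 7}  B4 = {0, 5, 7}  B5 = {3, 4, 6}  B6 = {1, 4, 7}
Tree: B1–B2, B2–B3, B2–B4, B3–B5, B3–B6
Every bag has size at most 3, so the width is 3 − 1 = 2 and tw(G) ≤ 2. On the other hand G contains the 3-clique {0, 5, 7}. A clique must lie in a single bag of any decomposition, so no decomposition can have width below 2. Hence tw(G) = 2 exactly.

2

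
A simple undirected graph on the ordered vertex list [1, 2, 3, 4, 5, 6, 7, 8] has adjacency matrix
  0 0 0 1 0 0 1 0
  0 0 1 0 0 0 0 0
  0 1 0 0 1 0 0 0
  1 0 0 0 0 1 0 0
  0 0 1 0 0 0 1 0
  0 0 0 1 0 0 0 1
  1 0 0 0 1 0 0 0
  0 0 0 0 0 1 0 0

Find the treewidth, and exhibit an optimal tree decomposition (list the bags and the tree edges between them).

Treewidth 1.
One optimal decomposition is:
Bags: B1 = {2, 3}  B2 = {3, 5}  B3 = {5, 7}  B4 = {1, 7}  B5 = {1, 4}  B6 = {4, 6}  B7 = {6, 8}
Tree: B1–B2, B2–B3, B3–B4, B4–B5, B5–B6, B6–B7

Every bag has size at most 2, so the width is 2 − 1 = 1 and tw(G) ≤ 1. G has an edge, so its treewidth is at least 1. Therefore the treewidth is 1.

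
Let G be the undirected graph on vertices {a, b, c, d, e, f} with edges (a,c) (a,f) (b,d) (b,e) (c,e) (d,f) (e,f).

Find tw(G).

A width-2 tree decomposition is:
Bags: B1 = {b, d, f}  B2 = {b, e, f}  B3 = {a, e, f}  B4 = {a, c, e}
Tree: B1–B2, B2–B3, B3–B4
Each bag holds 3 vertices, so the decomposition has width 2, which upper-bounds the treewidth. For the lower bound, G contains the cycle d–b–e–f–d, so G is not a forest; only forests have treewidth ≤ 1, hence tw(G) ≥ 2. Hence tw(G) = 2 exactly.

2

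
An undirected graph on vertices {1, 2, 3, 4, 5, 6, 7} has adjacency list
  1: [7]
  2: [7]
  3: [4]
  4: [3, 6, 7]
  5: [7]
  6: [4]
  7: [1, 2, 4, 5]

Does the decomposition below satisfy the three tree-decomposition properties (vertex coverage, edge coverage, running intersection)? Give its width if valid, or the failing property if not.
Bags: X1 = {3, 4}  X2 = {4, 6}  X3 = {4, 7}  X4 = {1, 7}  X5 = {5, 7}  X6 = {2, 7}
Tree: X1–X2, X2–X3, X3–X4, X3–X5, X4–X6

Checking the three conditions: (i) the bags cover all of {1, 2, 3, 4, 5, 6, 7}; (ii) for each edge, some bag contains both endpoints; (iii) the bags containing any fixed vertex form a subtree. All hold, so the decomposition is valid with width 2 − 1 = 1.

Yes; width 1.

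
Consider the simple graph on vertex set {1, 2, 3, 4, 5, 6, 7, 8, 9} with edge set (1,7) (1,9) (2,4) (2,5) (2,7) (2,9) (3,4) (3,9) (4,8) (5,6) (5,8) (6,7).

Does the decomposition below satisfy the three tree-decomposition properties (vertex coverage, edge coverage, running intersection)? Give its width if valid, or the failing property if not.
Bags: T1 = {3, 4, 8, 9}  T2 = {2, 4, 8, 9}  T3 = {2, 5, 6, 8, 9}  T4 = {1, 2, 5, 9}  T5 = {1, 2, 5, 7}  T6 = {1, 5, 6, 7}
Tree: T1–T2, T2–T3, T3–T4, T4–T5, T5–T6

A tree decomposition must satisfy three properties: every vertex lies in some bag; for every edge, both endpoints lie together in some bag; and for every vertex, the bags containing it form a connected subtree. Here bags containing vertex 6 are not connected in the tree, so the decomposition is invalid.

No — bags containing vertex 6 are not connected in the tree.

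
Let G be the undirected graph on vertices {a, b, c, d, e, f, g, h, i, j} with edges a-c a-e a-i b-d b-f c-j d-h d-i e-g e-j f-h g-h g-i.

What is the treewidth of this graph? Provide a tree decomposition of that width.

The largest bag has 3 vertices, giving width 2; this decomposition certifies tw(G) ≤ 2. Since b–f–h–d–b is a cycle in G, G is not acyclic. Forests are exactly the graphs of treewidth ≤ 1, so tw(G) ≥ 2. Therefore the treewidth is 2.

Treewidth 2.
One optimal decomposition is:
Bags: B1 = {b, d, f}  B2 = {d, f, h}  B3 = {d, h, i}  B4 = {g, h, i}  B5 = {a, g, i}  B6 = {a, e, g}  B7 = {a, c, e}  B8 = {c, e, j}
Tree: B1–B2, B2–B3, B3–B4, B4–B5, B5–B6, B6–B7, B7–B8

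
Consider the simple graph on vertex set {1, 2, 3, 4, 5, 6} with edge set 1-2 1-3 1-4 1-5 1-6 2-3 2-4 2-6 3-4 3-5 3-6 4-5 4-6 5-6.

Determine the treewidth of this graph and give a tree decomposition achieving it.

Each bag holds 5 vertices, so the decomposition has width 4, which upper-bounds the treewidth. On the other hand G contains the 5-clique {1, 2, 3, 4, 6}. A clique must lie in a single bag of any decomposition, so no decomposition can have width below 4. Therefore the treewidth is 4.

Treewidth 4.
One optimal decomposition is:
Bags: B1 = {1, 3, 4, 5, 6}  B2 = {1, 2, 3, 4, 6}
Tree: B1–B2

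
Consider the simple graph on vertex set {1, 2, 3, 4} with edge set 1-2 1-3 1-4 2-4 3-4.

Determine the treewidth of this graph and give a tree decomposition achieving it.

The largest bag has 3 vertices, giving width 2; this decomposition certifies tw(G) ≤ 2. Conversely, {1, 2, 4} is a clique of size 3, and the vertices of any clique must share a bag in every tree decomposition; so some bag has ≥ 3 vertices and tw(G) ≥ 2. Hence tw(G) = 2 exactly.

Treewidth 2.
One such decomposition:
Bags: B1 = {1, 2, 4}  B2 = {1, 3, 4}
Tree: B1–B2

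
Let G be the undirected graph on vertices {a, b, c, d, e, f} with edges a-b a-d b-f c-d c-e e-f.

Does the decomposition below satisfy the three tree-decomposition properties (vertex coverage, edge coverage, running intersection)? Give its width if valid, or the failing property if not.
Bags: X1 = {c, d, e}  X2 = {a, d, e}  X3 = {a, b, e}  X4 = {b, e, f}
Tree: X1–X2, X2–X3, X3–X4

Yes; width 2.

Vertex coverage: the bags together contain {a, b, c, d, e, f}, the full vertex set. Edge coverage: each edge of G has both endpoints in at least one bag. Running intersection: for every vertex, the bags containing it form a connected subtree. All three properties hold, so this is a valid tree decomposition of width max|bag| − 1 = 2, and hence tw(G) ≤ 2.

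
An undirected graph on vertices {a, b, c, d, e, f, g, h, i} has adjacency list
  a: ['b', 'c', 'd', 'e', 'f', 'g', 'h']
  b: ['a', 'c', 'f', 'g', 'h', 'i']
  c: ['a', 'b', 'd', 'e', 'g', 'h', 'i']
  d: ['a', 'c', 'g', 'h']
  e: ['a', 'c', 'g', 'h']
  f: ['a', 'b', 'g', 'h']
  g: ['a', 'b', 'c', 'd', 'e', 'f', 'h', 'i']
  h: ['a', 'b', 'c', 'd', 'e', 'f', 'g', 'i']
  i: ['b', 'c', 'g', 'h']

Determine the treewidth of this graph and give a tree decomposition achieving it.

The largest bag has 5 vertices, giving width 4; this decomposition certifies tw(G) ≤ 4. On the other hand G contains the 5-clique {a, c, d, g, h}. A clique must lie in a single bag of any decomposition, so no decomposition can have width below 4. Combining the bounds, tw(G) = 4.

Treewidth 4.
One such decomposition:
Bags: B1 = {a, b, c, g, h}  B2 = {a, c, d, g, h}  B3 = {b, c, g, h, i}  B4 = {a, b, f, g, h}  B5 = {a, c, e, g, h}
Tree: B1–B2, B1–B3, B1–B4, B1–B5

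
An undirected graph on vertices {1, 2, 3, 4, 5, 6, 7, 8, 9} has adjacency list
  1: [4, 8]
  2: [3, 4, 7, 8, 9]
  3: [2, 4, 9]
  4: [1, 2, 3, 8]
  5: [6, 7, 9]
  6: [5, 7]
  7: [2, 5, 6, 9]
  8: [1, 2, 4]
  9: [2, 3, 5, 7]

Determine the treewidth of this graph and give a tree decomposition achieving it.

Each bag holds 3 vertices, so the decomposition has width 2, which upper-bounds the treewidth. For the lower bound, the 3 vertices {1, 4, 8} are pairwise adjacent, and any tree decomposition puts a clique entirely inside one bag — forcing width ≥ 2. Therefore the treewidth is 2.

Treewidth 2.
One optimal decomposition is:
Bags: B1 = {1, 4, 8}  B2 = {2, 4, 8}  B3 = {2, 3, 4}  B4 = {2, 3, 9}  B5 = {2, 7, 9}  B6 = {5, 7, 9}  B7 = {5, 6, 7}
Tree: B1–B2, B2–B3, B3–B4, B4–B5, B5–B6, B6–B7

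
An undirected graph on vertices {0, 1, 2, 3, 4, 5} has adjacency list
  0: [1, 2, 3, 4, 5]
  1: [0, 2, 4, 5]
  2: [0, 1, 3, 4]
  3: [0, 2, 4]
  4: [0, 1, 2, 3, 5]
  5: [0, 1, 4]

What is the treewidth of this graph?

A width-3 tree decomposition is:
Bags: B1 = {0, 1, 2, 4}  B2 = {0, 1, 4, 5}  B3 = {0, 2, 3, 4}
Tree: B1–B2, B1–B3
The largest bag has 4 vertices, giving width 3; this decomposition certifies tw(G) ≤ 3. On the other hand G contains the 4-clique {0, 1, 2, 4}. A clique must lie in a single bag of any decomposition, so no decomposition can have width below 3. Therefore the treewidth is 3.

3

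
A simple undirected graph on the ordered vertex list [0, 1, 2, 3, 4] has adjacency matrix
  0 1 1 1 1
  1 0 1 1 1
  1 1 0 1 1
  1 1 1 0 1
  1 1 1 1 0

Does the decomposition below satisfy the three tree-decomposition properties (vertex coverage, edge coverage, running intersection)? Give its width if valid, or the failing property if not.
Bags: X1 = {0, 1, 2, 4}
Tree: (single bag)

A tree decomposition must satisfy three properties: every vertex lies in some bag; for every edge, both endpoints lie together in some bag; and for every vertex, the bags containing it form a connected subtree. Here vertex 3 appears in no bag, so the decomposition is invalid.

No — vertex 3 appears in no bag.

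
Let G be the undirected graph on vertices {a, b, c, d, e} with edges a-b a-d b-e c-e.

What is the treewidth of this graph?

A width-1 tree decomposition is:
Bags: B1 = {a, d}  B2 = {a, b}  B3 = {b, e}  B4 = {c, e}
Tree: B1–B2, B2–B3, B3–B4
Every bag has size at most 2, so the width is 2 − 1 = 1 and tw(G) ≤ 1. G has an edge, so its treewidth is at least 1. The upper and lower bounds meet at 1, so that is the treewidth.

1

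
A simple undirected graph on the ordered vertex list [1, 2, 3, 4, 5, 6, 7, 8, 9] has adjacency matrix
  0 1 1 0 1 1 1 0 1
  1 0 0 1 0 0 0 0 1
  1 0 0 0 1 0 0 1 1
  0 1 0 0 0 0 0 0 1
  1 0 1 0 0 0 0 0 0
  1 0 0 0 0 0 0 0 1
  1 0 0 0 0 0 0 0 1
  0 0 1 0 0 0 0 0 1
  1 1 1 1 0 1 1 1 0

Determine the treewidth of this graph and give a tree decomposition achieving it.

The largest bag has 3 vertices, giving width 2; this decomposition certifies tw(G) ≤ 2. For the lower bound, the 3 vertices {3, 8, 9} are pairwise adjacent, and any tree decomposition puts a clique entirely inside one bag — forcing width ≥ 2. The upper and lower bounds meet at 2, so that is the treewidth.

Treewidth 2.
One optimal decomposition is:
Bags: B1 = {1, 7, 9}  B2 = {1, 3, 9}  B3 = {1, 2, 9}  B4 = {1, 6, 9}  B5 = {3, 8, 9}  B6 = {1, 3, 5}  B7 = {2, 4, 9}
Tree: B1–B2, B2–B3, B3–B4, B2–B5, B2–B6, B3–B7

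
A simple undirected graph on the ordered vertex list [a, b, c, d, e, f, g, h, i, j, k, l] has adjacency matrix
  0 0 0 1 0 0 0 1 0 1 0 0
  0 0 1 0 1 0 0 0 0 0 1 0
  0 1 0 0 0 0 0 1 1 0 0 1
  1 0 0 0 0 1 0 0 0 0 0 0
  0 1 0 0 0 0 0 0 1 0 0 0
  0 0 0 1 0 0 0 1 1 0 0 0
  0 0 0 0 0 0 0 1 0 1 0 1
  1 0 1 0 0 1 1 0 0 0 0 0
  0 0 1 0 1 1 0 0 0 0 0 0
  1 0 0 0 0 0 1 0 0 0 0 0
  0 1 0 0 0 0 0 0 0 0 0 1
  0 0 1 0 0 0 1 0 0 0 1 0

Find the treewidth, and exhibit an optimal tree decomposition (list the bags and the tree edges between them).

The largest bag has 4 vertices, giving width 3; this decomposition certifies tw(G) ≤ 3. For the lower bound: the 4 vertex sets {b,e,k}, {i}, {c}, {f,g,h,l} are disjoint, each induces a connected subgraph, and every pair is joined by at least one edge of G. Contracting each set to a single vertex therefore yields K_{4} as a minor, and since treewidth is minor-monotone, tw(G) ≥ tw(K_{4}) = 3. Hence tw(G) = 3 exactly.

Treewidth 3.
Bags: B1 = {b, e, i, k}  B2 = {b, c, i, k}  B3 = {c, i, k, l}  B4 = {c, f, i, l}  B5 = {c, f, h, l}  B6 = {f, g, h, l}  B7 = {d, f, g, h}  B8 = {a, d, g, h}  B9 = {a, d, g, j}
Tree: B1–B2, B2–B3, B3–B4, B4–B5, B5–B6, B6–B7, B7–B8, B8–B9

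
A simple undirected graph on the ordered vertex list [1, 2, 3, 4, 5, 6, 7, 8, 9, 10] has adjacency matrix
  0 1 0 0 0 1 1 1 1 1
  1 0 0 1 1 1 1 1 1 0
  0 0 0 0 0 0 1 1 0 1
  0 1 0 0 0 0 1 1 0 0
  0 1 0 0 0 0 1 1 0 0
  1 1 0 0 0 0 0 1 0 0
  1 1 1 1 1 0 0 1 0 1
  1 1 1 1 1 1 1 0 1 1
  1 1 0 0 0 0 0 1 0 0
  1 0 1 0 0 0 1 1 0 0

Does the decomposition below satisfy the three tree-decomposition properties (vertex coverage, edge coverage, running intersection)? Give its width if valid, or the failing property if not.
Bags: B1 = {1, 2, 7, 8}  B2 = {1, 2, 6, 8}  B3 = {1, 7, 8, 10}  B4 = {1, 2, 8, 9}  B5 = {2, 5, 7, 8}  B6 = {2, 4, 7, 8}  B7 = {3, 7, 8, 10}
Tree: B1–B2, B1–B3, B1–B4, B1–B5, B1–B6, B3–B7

Vertex coverage: the bags together contain {1, 2, 3, 4, 5, 6, 7, 8, 9, 10}, the full vertex set. Edge coverage: each edge of G has both endpoints in at least one bag. Running intersection: for every vertex, the bags containing it form a connected subtree. All three properties hold, so this is a valid tree decomposition of width max|bag| − 1 = 3, and hence tw(G) ≤ 3.

Yes; width 3.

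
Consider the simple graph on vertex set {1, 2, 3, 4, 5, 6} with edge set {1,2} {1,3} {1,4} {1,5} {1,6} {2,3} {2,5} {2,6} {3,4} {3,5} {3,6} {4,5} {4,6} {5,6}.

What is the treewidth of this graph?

4

A width-4 tree decomposition is:
Bags: B1 = {1, 2, 3, 5, 6}  B2 = {1, 3, 4, 5, 6}
Tree: B1–B2
Each bag holds 5 vertices, so the decomposition has width 4, which upper-bounds the treewidth. Conversely, {1, 2, 3, 5, 6} is a clique of size 5, and the vertices of any clique must share a bag in every tree decomposition; so some bag has ≥ 5 vertices and tw(G) ≥ 4. The upper and lower bounds meet at 4, so that is the treewidth.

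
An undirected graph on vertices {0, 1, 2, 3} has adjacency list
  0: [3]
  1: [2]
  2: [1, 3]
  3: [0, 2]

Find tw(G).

1

A width-1 tree decomposition is:
Bags: B1 = {1, 2}  B2 = {2, 3}  B3 = {0, 3}
Tree: B1–B2, B2–B3
Every bag has size at most 2, so the width is 2 − 1 = 1 and tw(G) ≤ 1. G has an edge, so its treewidth is at least 1. The upper and lower bounds meet at 1, so that is the treewidth.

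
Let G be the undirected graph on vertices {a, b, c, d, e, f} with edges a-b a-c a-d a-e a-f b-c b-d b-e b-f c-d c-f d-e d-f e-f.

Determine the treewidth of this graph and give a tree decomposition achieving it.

The largest bag has 5 vertices, giving width 4; this decomposition certifies tw(G) ≤ 4. For the lower bound, the 5 vertices {a, b, d, e, f} are pairwise adjacent, and any tree decomposition puts a clique entirely inside one bag — forcing width ≥ 4. The upper and lower bounds meet at 4, so that is the treewidth.

Treewidth 4.
One optimal decomposition is:
Bags: B1 = {a, b, c, d, f}  B2 = {a, b, d, e, f}
Tree: B1–B2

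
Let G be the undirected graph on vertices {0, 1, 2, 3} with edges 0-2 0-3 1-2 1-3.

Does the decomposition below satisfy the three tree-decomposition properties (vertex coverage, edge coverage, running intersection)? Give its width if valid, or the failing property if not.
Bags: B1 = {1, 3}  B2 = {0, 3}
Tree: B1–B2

A tree decomposition must satisfy three properties: every vertex lies in some bag; for every edge, both endpoints lie together in some bag; and for every vertex, the bags containing it form a connected subtree. Here vertex 2 appears in no bag, so the decomposition is invalid.

No — vertex 2 appears in no bag.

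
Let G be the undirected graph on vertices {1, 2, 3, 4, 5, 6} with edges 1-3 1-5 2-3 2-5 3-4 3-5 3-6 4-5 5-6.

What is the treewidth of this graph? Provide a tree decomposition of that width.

Every bag has size at most 3, so the width is 3 − 1 = 2 and tw(G) ≤ 2. Conversely, {1, 3, 5} is a clique of size 3, and the vertices of any clique must share a bag in every tree decomposition; so some bag has ≥ 3 vertices and tw(G) ≥ 2. Therefore the treewidth is 2.

Treewidth 2.
Bags: B1 = {1, 3, 5}  B2 = {3, 4, 5}  B3 = {2, 3, 5}  B4 = {3, 5, 6}
Tree: B1–B2, B1–B3, B3–B4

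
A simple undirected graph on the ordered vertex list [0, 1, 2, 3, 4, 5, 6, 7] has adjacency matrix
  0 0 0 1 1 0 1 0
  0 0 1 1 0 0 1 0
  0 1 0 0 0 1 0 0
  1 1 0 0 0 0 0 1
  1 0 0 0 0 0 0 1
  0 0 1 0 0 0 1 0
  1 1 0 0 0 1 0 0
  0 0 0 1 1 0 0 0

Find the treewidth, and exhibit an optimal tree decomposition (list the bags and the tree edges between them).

Each bag holds 3 vertices, so the decomposition has width 2, which upper-bounds the treewidth. The edges 5–2–1–6–5 form a cycle, so G is not a tree and its treewidth is at least 2. Combining the bounds, tw(G) = 2.

Treewidth 2.
One such decomposition:
Bags: B1 = {2, 5, 6}  B2 = {1, 2, 6}  B3 = {0, 1, 6}  B4 = {0, 1, 3}  B5 = {0, 3, 4}  B6 = {3, 4, 7}
Tree: B1–B2, B2–B3, B3–B4, B4–B5, B5–B6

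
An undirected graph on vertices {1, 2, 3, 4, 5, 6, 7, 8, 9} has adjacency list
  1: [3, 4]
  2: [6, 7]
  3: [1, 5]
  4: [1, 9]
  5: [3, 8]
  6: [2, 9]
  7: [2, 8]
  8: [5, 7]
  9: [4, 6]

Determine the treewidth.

A width-2 tree decomposition is:
Bags: B1 = {1, 3, 4}  B2 = {3, 4, 9}  B3 = {3, 6, 9}  B4 = {2, 3, 6}  B5 = {2, 3, 7}  B6 = {3, 7, 8}  B7 = {3, 5, 8}
Tree: B1–B2, B2–B3, B3–B4, B4–B5, B5–B6, B6–B7
Every bag has size at most 3, so the width is 3 − 1 = 2 and tw(G) ≤ 2. For the lower bound, G contains the cycle 3–1–4–9–6–2–7–8–5–3, so G is not a forest; only forests have treewidth ≤ 1, hence tw(G) ≥ 2. Hence tw(G) = 2 exactly.

2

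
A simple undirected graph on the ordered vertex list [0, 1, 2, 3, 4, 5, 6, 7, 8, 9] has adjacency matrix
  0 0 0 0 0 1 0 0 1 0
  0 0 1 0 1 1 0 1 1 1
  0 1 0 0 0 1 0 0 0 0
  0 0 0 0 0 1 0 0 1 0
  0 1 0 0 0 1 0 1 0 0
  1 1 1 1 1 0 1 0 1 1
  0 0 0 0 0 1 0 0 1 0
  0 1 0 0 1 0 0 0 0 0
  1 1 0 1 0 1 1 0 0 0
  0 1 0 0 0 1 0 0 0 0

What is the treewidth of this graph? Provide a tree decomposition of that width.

Each bag holds 3 vertices, so the decomposition has width 2, which upper-bounds the treewidth. Conversely, {0, 5, 8} is a clique of size 3, and the vertices of any clique must share a bag in every tree decomposition; so some bag has ≥ 3 vertices and tw(G) ≥ 2. The upper and lower bounds meet at 2, so that is the treewidth.

Treewidth 2.
One optimal decomposition is:
Bags: B1 = {0, 5, 8}  B2 = {5, 6, 8}  B3 = {3, 5, 8}  B4 = {1, 5, 8}  B5 = {1, 2, 5}  B6 = {1, 4, 5}  B7 = {1, 5, 9}  B8 = {1, 4, 7}
Tree: B1–B2, B1–B3, B2–B4, B4–B5, B5–B6, B5–B7, B6–B8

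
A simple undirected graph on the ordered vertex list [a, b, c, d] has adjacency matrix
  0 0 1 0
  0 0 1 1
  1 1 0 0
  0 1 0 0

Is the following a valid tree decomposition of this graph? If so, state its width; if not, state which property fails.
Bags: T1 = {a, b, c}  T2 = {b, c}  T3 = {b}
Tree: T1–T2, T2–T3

No — vertex d appears in no bag.

A tree decomposition must satisfy three properties: every vertex lies in some bag; for every edge, both endpoints lie together in some bag; and for every vertex, the bags containing it form a connected subtree. Here vertex d appears in no bag, so the decomposition is invalid.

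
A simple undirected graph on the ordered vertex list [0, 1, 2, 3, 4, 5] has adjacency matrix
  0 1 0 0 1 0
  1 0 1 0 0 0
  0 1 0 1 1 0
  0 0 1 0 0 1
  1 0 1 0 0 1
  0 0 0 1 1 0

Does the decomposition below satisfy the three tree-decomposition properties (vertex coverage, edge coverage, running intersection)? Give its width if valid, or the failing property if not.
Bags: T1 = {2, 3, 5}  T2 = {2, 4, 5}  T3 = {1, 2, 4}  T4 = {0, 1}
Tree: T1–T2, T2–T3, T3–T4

No — edge (4,0) lies in no bag.

A tree decomposition must satisfy three properties: every vertex lies in some bag; for every edge, both endpoints lie together in some bag; and for every vertex, the bags containing it form a connected subtree. Here edge (4,0) lies in no bag, so the decomposition is invalid.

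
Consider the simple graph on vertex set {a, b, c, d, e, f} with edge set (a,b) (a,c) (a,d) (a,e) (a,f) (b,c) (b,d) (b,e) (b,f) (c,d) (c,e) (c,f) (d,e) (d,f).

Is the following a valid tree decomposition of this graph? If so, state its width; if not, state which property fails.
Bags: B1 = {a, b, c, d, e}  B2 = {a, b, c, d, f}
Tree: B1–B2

Every vertex of G appears in some bag (union = {a, b, c, d, e, f}); every edge is covered by a bag; and for each vertex v the set of bags containing v is connected in the bag tree. The decomposition is therefore valid. The largest bag has 5 vertices, so the width is 4.

Yes; width 4.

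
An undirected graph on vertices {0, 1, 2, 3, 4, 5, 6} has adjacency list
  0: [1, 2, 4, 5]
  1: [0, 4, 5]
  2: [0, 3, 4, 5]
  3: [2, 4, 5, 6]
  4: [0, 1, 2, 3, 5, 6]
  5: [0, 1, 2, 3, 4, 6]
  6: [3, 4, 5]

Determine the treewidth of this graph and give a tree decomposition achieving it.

Each bag holds 4 vertices, so the decomposition has width 3, which upper-bounds the treewidth. For the lower bound, the 4 vertices {0, 1, 4, 5} are pairwise adjacent, and any tree decomposition puts a clique entirely inside one bag — forcing width ≥ 3. Therefore the treewidth is 3.

Treewidth 3.
Bags: B1 = {3, 4, 5, 6}  B2 = {2, 3, 4, 5}  B3 = {0, 2, 4, 5}  B4 = {0, 1, 4, 5}
Tree: B1–B2, B2–B3, B3–B4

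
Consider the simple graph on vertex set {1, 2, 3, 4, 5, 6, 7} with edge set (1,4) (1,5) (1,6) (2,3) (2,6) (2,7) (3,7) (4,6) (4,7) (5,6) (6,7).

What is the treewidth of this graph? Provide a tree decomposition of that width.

Each bag holds 3 vertices, so the decomposition has width 2, which upper-bounds the treewidth. On the other hand G contains the 3-clique {2, 3, 7}. A clique must lie in a single bag of any decomposition, so no decomposition can have width below 2. The upper and lower bounds meet at 2, so that is the treewidth.

Treewidth 2.
One optimal decomposition is:
Bags: B1 = {4, 6, 7}  B2 = {1, 4, 6}  B3 = {2, 6, 7}  B4 = {1, 5, 6}  B5 = {2, 3, 7}
Tree: B1–B2, B1–B3, B2–B4, B3–B5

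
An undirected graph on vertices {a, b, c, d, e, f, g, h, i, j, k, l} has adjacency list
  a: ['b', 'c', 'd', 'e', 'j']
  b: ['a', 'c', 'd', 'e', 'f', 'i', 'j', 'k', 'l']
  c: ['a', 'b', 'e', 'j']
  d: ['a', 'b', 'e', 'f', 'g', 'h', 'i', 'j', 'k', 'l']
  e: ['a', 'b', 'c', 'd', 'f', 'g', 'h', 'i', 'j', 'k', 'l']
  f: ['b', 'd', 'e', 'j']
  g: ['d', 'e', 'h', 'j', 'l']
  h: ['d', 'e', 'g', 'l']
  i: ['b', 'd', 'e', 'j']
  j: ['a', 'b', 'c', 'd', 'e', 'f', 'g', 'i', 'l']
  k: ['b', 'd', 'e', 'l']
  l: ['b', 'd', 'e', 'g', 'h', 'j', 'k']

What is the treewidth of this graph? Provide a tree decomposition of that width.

Treewidth 4.
One optimal decomposition is:
Bags: B1 = {b, d, e, j, l}  B2 = {d, e, g, j, l}  B3 = {b, d, e, f, j}  B4 = {b, d, e, i, j}  B5 = {d, e, g, h, l}  B6 = {a, b, d, e, j}  B7 = {a, b, c, e, j}  B8 = {b, d, e, k, l}
Tree: B1–B2, B1–B3, B1–B4, B2–B5, B1–B6, B6–B7, B1–B8

The largest bag has 5 vertices, giving width 4; this decomposition certifies tw(G) ≤ 4. Conversely, {d, e, g, j, l} is a clique of size 5, and the vertices of any clique must share a bag in every tree decomposition; so some bag has ≥ 5 vertices and tw(G) ≥ 4. Combining the bounds, tw(G) = 4.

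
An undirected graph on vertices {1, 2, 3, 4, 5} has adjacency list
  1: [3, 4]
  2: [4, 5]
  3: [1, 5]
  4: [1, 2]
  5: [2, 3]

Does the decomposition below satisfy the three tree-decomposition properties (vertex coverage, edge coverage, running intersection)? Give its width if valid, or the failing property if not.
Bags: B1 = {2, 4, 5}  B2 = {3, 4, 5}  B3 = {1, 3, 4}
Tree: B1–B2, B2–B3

Yes; width 2.

Vertex coverage: the bags together contain {1, 2, 3, 4, 5}, the full vertex set. Edge coverage: each edge of G has both endpoints in at least one bag. Running intersection: for every vertex, the bags containing it form a connected subtree. All three properties hold, so this is a valid tree decomposition of width max|bag| − 1 = 2, and hence tw(G) ≤ 2.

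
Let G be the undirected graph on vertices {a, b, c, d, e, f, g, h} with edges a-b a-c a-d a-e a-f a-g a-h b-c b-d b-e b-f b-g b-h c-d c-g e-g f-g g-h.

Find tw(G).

A width-3 tree decomposition is:
Bags: B1 = {a, b, c, g}  B2 = {a, b, f, g}  B3 = {a, b, c, d}  B4 = {a, b, e, g}  B5 = {a, b, g, h}
Tree: B1–B2, B1–B3, B2–B4, B2–B5
Every bag has size at most 4, so the width is 4 − 1 = 3 and tw(G) ≤ 3. For the lower bound, the 4 vertices {a, b, c, d} are pairwise adjacent, and any tree decomposition puts a clique entirely inside one bag — forcing width ≥ 3. Therefore the treewidth is 3.

3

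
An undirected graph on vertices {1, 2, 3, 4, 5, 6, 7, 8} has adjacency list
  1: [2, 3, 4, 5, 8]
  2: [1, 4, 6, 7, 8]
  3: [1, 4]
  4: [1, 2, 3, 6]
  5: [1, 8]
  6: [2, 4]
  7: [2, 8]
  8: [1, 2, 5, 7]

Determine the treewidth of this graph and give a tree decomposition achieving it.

Treewidth 2.
One such decomposition:
Bags: B1 = {1, 2, 4}  B2 = {1, 2, 8}  B3 = {2, 4, 6}  B4 = {1, 5, 8}  B5 = {1, 3, 4}  B6 = {2, 7, 8}
Tree: B1–B2, B1–B3, B2–B4, B1–B5, B2–B6

Each bag holds 3 vertices, so the decomposition has width 2, which upper-bounds the treewidth. On the other hand G contains the 3-clique {1, 2, 8}. A clique must lie in a single bag of any decomposition, so no decomposition can have width below 2. Hence tw(G) = 2 exactly.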